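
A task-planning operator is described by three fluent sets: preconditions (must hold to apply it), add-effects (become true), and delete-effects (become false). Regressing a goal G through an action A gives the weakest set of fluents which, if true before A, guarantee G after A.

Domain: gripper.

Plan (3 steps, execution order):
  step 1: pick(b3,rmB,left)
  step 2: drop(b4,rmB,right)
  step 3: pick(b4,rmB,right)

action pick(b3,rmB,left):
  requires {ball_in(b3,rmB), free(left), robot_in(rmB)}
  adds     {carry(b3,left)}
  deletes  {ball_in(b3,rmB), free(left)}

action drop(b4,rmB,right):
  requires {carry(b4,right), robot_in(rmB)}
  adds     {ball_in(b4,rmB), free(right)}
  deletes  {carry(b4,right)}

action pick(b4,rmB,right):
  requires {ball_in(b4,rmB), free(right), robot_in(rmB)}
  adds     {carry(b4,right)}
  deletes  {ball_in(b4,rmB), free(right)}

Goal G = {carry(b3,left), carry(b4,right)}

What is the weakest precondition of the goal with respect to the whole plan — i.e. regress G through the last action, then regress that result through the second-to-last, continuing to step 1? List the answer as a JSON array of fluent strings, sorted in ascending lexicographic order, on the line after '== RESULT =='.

Regress step by step:
  through step 3 (pick(b4,rmB,right)): drop {carry(b4,right)}, keep {carry(b3,left)}, require {ball_in(b4,rmB), free(right), robot_in(rmB)}
    → {ball_in(b4,rmB), carry(b3,left), free(right), robot_in(rmB)}
  through step 2 (drop(b4,rmB,right)): drop {ball_in(b4,rmB), free(right)}, keep {carry(b3,left), robot_in(rmB)}, require {carry(b4,right), robot_in(rmB)}
    → {carry(b3,left), carry(b4,right), robot_in(rmB)}
  through step 1 (pick(b3,rmB,left)): drop {carry(b3,left)}, keep {carry(b4,right), robot_in(rmB)}, require {ball_in(b3,rmB), free(left), robot_in(rmB)}
    → {ball_in(b3,rmB), carry(b4,right), free(left), robot_in(rmB)}

== RESULT ==
["ball_in(b3,rmB)", "carry(b4,right)", "free(left)", "robot_in(rmB)"]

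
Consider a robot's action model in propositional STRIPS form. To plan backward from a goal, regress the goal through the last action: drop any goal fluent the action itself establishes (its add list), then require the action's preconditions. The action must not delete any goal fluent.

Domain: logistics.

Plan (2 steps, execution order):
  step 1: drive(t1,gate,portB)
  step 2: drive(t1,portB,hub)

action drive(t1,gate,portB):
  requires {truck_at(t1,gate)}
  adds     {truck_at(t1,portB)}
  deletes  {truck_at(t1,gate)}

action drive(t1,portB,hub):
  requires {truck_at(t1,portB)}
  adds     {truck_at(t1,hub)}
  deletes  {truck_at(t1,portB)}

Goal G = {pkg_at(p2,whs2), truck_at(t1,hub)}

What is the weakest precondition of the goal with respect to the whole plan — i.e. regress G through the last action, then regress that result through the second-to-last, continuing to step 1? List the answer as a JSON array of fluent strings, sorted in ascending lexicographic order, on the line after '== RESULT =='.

Work backward from the goal:
  through step 2 (drive(t1,portB,hub)): drop {truck_at(t1,hub)}, keep {pkg_at(p2,whs2)}, require {truck_at(t1,portB)}
    → {pkg_at(p2,whs2), truck_at(t1,portB)}
  through step 1 (drive(t1,gate,portB)): drop {truck_at(t1,portB)}, keep {pkg_at(p2,whs2)}, require {truck_at(t1,gate)}
    → {pkg_at(p2,whs2), truck_at(t1,gate)}

== RESULT ==
["pkg_at(p2,whs2)", "truck_at(t1,gate)"]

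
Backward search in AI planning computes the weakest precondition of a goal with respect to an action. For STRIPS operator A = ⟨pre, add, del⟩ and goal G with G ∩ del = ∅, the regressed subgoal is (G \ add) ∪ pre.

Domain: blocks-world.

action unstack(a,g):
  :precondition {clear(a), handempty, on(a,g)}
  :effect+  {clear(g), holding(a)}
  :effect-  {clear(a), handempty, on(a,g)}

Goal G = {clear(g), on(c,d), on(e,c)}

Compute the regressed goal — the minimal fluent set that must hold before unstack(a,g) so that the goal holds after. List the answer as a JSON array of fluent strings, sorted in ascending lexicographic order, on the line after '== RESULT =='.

Regress:
  G ∩ del = {}  (empty — regression defined)
  G \ add = {clear(g), on(c,d), on(e,c)} \ {clear(g), holding(a)} = {on(c,d), on(e,c)}
  ∪ pre   = {on(c,d), on(e,c)} ∪ {clear(a), handempty, on(a,g)}
          = {clear(a), handempty, on(a,g), on(c,d), on(e,c)}

== RESULT ==
["clear(a)", "handempty", "on(a,g)", "on(c,d)", "on(e,c)"]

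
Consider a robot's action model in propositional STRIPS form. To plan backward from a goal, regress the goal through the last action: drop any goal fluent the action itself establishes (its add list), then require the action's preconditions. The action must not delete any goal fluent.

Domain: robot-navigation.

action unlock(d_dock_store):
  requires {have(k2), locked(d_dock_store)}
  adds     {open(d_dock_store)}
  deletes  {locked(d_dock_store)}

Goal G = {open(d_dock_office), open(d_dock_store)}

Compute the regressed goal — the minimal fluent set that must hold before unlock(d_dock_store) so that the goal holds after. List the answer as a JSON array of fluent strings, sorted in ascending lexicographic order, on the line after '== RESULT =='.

Compute (G \ add) ∪ pre:
  G ∩ del = {}  (empty — regression defined)
  G \ add = {open(d_dock_office), open(d_dock_store)} \ {open(d_dock_store)} = {open(d_dock_office)}
  ∪ pre   = {open(d_dock_office)} ∪ {have(k2), locked(d_dock_store)}
          = {have(k2), locked(d_dock_store), open(d_dock_office)}

== RESULT ==
["have(k2)", "locked(d_dock_store)", "open(d_dock_office)"]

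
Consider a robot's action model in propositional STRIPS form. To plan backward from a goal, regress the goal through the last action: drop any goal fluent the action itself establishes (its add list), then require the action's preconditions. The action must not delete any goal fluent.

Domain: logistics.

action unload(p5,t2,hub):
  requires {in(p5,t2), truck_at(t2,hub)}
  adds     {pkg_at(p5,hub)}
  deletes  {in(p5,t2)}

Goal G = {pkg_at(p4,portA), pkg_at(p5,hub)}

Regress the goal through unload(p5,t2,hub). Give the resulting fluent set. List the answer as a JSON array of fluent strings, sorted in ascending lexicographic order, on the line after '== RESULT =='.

Compute (G \ add) ∪ pre:
  G ∩ del = {}  (empty — regression defined)
  G \ add = {pkg_at(p4,portA), pkg_at(p5,hub)} \ {pkg_at(p5,hub)} = {pkg_at(p4,portA)}
  ∪ pre   = {pkg_at(p4,portA)} ∪ {in(p5,t2), truck_at(t2,hub)}
          = {in(p5,t2), pkg_at(p4,portA), truck_at(t2,hub)}

== RESULT ==
["in(p5,t2)", "pkg_at(p4,portA)", "truck_at(t2,hub)"]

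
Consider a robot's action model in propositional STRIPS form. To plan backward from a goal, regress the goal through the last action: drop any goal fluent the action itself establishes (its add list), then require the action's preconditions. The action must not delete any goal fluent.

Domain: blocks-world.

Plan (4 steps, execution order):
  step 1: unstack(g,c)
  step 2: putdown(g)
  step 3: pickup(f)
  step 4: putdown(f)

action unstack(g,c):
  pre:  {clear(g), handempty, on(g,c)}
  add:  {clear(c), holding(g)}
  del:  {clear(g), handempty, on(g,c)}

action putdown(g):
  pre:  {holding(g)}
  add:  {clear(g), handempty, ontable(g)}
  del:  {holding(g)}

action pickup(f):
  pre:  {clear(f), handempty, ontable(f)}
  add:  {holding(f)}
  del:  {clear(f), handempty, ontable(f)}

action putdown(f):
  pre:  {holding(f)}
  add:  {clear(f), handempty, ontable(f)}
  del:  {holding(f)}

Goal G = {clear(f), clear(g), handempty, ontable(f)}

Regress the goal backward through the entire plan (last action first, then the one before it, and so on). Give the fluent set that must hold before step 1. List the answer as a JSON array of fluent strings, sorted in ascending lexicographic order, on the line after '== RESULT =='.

Regress step by step:
  through step 4 (putdown(f)): drop {clear(f), handempty, ontable(f)}, keep {clear(g)}, require {holding(f)}
    → {clear(g), holding(f)}
  through step 3 (pickup(f)): drop {holding(f)}, keep {clear(g)}, require {clear(f), handempty, ontable(f)}
    → {clear(f), clear(g), handempty, ontable(f)}
  through step 2 (putdown(g)): drop {clear(g), handempty}, keep {clear(f), ontable(f)}, require {holding(g)}
    → {clear(f), holding(g), ontable(f)}
  through step 1 (unstack(g,c)): drop {holding(g)}, keep {clear(f), ontable(f)}, require {clear(g), handempty, on(g,c)}
    → {clear(f), clear(g), handempty, on(g,c), ontable(f)}

== RESULT ==
["clear(f)", "clear(g)", "handempty", "on(g,c)", "ontable(f)"]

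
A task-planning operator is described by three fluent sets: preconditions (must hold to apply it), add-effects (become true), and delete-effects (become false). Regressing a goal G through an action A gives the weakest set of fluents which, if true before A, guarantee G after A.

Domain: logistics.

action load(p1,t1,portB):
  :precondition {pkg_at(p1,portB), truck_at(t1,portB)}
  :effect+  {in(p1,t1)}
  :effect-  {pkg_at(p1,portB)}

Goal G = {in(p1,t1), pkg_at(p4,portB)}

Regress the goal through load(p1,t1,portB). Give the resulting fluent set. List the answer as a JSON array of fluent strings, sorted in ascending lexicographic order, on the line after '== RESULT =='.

Compute (G \ add) ∪ pre:
  G ∩ del = {}  (empty — regression defined)
  G \ add = {in(p1,t1), pkg_at(p4,portB)} \ {in(p1,t1)} = {pkg_at(p4,portB)}
  ∪ pre   = {pkg_at(p4,portB)} ∪ {pkg_at(p1,portB), truck_at(t1,portB)}
          = {pkg_at(p1,portB), pkg_at(p4,portB), truck_at(t1,portB)}

== RESULT ==
["pkg_at(p1,portB)", "pkg_at(p4,portB)", "truck_at(t1,portB)"]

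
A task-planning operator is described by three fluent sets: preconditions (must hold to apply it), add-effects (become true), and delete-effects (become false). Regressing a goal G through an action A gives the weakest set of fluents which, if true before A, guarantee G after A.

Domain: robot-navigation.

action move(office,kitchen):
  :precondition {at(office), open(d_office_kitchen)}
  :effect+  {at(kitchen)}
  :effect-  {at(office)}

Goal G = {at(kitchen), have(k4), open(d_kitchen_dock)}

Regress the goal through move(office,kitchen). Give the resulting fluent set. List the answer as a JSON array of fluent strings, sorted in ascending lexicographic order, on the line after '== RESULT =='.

Compute (G \ add) ∪ pre:
  G ∩ del = {}  (empty — regression defined)
  G \ add = {at(kitchen), have(k4), open(d_kitchen_dock)} \ {at(kitchen)} = {have(k4), open(d_kitchen_dock)}
  ∪ pre   = {have(k4), open(d_kitchen_dock)} ∪ {at(office), open(d_office_kitchen)}
          = {at(office), have(k4), open(d_kitchen_dock), open(d_office_kitchen)}

== RESULT ==
["at(office)", "have(k4)", "open(d_kitchen_dock)", "open(d_office_kitchen)"]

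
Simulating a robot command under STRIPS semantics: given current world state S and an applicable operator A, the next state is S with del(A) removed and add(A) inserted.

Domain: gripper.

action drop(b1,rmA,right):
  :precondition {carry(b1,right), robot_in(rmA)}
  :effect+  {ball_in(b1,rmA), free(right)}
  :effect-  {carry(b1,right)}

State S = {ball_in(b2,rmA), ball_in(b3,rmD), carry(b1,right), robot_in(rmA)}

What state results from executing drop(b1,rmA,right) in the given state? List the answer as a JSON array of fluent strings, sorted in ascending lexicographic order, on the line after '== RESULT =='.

Progress:
  pre ⊆ S: {carry(b1,right), robot_in(rmA)} ⊆ S  — applicable
  S \ del = {ball_in(b2,rmA), ball_in(b3,rmD), robot_in(rmA)}
  ∪ add   = {ball_in(b1,rmA), ball_in(b2,rmA), ball_in(b3,rmD), free(right), robot_in(rmA)}

== RESULT ==
["ball_in(b1,rmA)", "ball_in(b2,rmA)", "ball_in(b3,rmD)", "free(right)", "robot_in(rmA)"]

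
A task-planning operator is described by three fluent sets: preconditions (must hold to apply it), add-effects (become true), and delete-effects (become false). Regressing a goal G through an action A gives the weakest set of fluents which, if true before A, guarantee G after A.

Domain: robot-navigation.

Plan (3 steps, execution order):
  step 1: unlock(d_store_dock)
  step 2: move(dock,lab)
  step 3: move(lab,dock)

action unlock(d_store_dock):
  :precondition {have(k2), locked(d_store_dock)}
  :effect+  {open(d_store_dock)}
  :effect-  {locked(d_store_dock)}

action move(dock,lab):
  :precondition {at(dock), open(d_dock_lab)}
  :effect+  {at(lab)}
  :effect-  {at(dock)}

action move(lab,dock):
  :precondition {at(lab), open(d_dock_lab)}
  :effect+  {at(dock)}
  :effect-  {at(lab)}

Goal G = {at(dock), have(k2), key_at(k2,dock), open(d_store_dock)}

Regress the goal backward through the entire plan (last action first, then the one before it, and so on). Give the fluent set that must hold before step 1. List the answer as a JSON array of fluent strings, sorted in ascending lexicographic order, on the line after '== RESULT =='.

Regress step by step:
  through step 3 (move(lab,dock)): drop {at(dock)}, keep {have(k2), key_at(k2,dock), open(d_store_dock)}, require {at(lab), open(d_dock_lab)}
    → {at(lab), have(k2), key_at(k2,dock), open(d_dock_lab), open(d_store_dock)}
  through step 2 (move(dock,lab)): drop {at(lab)}, keep {have(k2), key_at(k2,dock), open(d_dock_lab), open(d_store_dock)}, require {at(dock), open(d_dock_lab)}
    → {at(dock), have(k2), key_at(k2,dock), open(d_dock_lab), open(d_store_dock)}
  through step 1 (unlock(d_store_dock)): drop {open(d_store_dock)}, keep {at(dock), have(k2), key_at(k2,dock), open(d_dock_lab)}, require {have(k2), locked(d_store_dock)}
    → {at(dock), have(k2), key_at(k2,dock), locked(d_store_dock), open(d_dock_lab)}

== RESULT ==
["at(dock)", "have(k2)", "key_at(k2,dock)", "locked(d_store_dock)", "open(d_dock_lab)"]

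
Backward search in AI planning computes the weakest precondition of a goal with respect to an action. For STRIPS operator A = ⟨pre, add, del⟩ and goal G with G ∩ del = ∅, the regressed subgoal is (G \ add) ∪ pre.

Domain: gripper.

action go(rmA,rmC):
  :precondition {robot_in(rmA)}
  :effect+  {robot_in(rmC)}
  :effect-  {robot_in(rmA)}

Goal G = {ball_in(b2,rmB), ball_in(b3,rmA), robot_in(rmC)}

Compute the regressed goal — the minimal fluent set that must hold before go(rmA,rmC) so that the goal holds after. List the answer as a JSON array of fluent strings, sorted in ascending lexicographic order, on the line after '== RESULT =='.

Compute (G \ add) ∪ pre:
  G ∩ del = {}  (empty — regression defined)
  G \ add = {ball_in(b2,rmB), ball_in(b3,rmA), robot_in(rmC)} \ {robot_in(rmC)} = {ball_in(b2,rmB), ball_in(b3,rmA)}
  ∪ pre   = {ball_in(b2,rmB), ball_in(b3,rmA)} ∪ {robot_in(rmA)}
          = {ball_in(b2,rmB), ball_in(b3,rmA), robot_in(rmA)}

== RESULT ==
["ball_in(b2,rmB)", "ball_in(b3,rmA)", "robot_in(rmA)"]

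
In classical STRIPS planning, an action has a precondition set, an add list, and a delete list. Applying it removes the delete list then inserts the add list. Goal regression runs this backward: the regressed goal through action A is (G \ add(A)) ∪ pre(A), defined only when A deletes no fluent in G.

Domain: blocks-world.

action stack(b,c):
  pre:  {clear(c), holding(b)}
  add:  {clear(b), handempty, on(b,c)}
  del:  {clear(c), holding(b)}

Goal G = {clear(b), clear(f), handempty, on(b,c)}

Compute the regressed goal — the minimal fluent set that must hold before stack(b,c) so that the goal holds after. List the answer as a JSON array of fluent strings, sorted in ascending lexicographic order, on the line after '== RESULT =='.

Compute (G \ add) ∪ pre:
  G ∩ del = {}  (empty — regression defined)
  G \ add = {clear(b), clear(f), handempty, on(b,c)} \ {clear(b), handempty, on(b,c)} = {clear(f)}
  ∪ pre   = {clear(f)} ∪ {clear(c), holding(b)}
          = {clear(c), clear(f), holding(b)}

== RESULT ==
["clear(c)", "clear(f)", "holding(b)"]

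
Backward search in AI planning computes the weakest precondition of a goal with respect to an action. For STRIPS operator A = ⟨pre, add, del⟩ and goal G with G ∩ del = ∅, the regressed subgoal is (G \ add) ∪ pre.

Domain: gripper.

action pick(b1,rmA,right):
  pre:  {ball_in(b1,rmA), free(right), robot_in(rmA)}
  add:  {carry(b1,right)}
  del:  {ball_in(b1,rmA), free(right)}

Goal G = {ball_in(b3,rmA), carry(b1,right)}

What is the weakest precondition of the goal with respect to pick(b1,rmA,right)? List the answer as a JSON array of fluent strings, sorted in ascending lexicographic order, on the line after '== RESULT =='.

Compute (G \ add) ∪ pre:
  G ∩ del = {}  (empty — regression defined)
  G \ add = {ball_in(b3,rmA), carry(b1,right)} \ {carry(b1,right)} = {ball_in(b3,rmA)}
  ∪ pre   = {ball_in(b3,rmA)} ∪ {ball_in(b1,rmA), free(right), robot_in(rmA)}
          = {ball_in(b1,rmA), ball_in(b3,rmA), free(right), robot_in(rmA)}

== RESULT ==
["ball_in(b1,rmA)", "ball_in(b3,rmA)", "free(right)", "robot_in(rmA)"]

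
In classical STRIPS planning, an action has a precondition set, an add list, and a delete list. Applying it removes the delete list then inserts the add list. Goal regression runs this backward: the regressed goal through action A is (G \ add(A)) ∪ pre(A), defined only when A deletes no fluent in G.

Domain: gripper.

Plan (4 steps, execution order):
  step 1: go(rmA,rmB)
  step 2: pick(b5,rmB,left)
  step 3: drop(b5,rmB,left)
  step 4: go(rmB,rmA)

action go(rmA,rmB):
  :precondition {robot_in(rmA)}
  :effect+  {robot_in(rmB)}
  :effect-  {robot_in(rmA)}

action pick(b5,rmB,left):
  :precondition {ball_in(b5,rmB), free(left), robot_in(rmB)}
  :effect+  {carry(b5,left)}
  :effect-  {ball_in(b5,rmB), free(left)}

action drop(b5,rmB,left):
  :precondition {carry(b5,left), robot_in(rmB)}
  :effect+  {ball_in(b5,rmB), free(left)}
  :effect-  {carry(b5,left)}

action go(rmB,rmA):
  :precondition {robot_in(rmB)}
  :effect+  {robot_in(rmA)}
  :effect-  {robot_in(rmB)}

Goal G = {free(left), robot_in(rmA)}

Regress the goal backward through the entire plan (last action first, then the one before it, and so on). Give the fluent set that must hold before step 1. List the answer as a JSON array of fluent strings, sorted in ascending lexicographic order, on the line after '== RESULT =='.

Work backward from the goal:
  through step 4 (go(rmB,rmA)): drop {robot_in(rmA)}, keep {free(left)}, require {robot_in(rmB)}
    → {free(left), robot_in(rmB)}
  through step 3 (drop(b5,rmB,left)): drop {free(left)}, keep {robot_in(rmB)}, require {carry(b5,left), robot_in(rmB)}
    → {carry(b5,left), robot_in(rmB)}
  through step 2 (pick(b5,rmB,left)): drop {carry(b5,left)}, keep {robot_in(rmB)}, require {ball_in(b5,rmB), free(left), robot_in(rmB)}
    → {ball_in(b5,rmB), free(left), robot_in(rmB)}
  through step 1 (go(rmA,rmB)): drop {robot_in(rmB)}, keep {ball_in(b5,rmB), free(left)}, require {robot_in(rmA)}
    → {ball_in(b5,rmB), free(left), robot_in(rmA)}

== RESULT ==
["ball_in(b5,rmB)", "free(left)", "robot_in(rmA)"]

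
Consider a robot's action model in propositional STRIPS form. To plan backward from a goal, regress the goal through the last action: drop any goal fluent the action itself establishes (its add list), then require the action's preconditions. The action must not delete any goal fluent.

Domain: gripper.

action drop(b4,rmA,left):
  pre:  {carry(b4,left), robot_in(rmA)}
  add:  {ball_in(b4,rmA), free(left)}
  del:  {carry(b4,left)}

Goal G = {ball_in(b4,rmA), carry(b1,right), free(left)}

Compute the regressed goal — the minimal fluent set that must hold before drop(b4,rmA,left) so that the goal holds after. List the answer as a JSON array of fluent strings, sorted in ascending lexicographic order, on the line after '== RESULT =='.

Regress:
  G ∩ del = {}  (empty — regression defined)
  G \ add = {ball_in(b4,rmA), carry(b1,right), free(left)} \ {ball_in(b4,rmA), free(left)} = {carry(b1,right)}
  ∪ pre   = {carry(b1,right)} ∪ {carry(b4,left), robot_in(rmA)}
          = {carry(b1,right), carry(b4,left), robot_in(rmA)}

== RESULT ==
["carry(b1,right)", "carry(b4,left)", "robot_in(rmA)"]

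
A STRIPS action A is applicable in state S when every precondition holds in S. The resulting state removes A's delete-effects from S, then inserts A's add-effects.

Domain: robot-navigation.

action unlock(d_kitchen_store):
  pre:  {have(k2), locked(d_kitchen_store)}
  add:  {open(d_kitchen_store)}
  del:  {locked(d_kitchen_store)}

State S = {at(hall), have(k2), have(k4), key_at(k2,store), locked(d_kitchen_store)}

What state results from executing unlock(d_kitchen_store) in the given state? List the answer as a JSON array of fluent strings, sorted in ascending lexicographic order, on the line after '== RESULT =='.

Progress:
  pre ⊆ S: {have(k2), locked(d_kitchen_store)} ⊆ S  — applicable
  S \ del = {at(hall), have(k2), have(k4), key_at(k2,store)}
  ∪ add   = {at(hall), have(k2), have(k4), key_at(k2,store), open(d_kitchen_store)}

== RESULT ==
["at(hall)", "have(k2)", "have(k4)", "key_at(k2,store)", "open(d_kitchen_store)"]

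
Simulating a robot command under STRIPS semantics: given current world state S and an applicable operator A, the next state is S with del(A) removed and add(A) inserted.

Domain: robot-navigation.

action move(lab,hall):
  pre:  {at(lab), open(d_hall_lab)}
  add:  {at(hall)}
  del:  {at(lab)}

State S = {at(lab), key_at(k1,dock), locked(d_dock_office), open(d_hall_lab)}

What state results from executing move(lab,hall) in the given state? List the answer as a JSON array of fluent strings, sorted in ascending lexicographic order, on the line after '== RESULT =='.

Progress:
  pre ⊆ S: {at(lab), open(d_hall_lab)} ⊆ S  — applicable
  S \ del = {key_at(k1,dock), locked(d_dock_office), open(d_hall_lab)}
  ∪ add   = {at(hall), key_at(k1,dock), locked(d_dock_office), open(d_hall_lab)}

== RESULT ==
["at(hall)", "key_at(k1,dock)", "locked(d_dock_office)", "open(d_hall_lab)"]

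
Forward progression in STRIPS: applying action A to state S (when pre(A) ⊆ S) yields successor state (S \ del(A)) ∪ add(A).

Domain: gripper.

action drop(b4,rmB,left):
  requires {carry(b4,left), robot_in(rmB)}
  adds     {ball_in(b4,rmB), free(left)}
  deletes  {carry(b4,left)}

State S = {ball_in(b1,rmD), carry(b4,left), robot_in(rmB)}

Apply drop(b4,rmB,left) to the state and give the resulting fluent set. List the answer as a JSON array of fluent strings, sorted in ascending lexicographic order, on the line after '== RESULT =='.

Progress:
  pre ⊆ S: {carry(b4,left), robot_in(rmB)} ⊆ S  — applicable
  S \ del = {ball_in(b1,rmD), robot_in(rmB)}
  ∪ add   = {ball_in(b1,rmD), ball_in(b4,rmB), free(left), robot_in(rmB)}

== RESULT ==
["ball_in(b1,rmD)", "ball_in(b4,rmB)", "free(left)", "robot_in(rmB)"]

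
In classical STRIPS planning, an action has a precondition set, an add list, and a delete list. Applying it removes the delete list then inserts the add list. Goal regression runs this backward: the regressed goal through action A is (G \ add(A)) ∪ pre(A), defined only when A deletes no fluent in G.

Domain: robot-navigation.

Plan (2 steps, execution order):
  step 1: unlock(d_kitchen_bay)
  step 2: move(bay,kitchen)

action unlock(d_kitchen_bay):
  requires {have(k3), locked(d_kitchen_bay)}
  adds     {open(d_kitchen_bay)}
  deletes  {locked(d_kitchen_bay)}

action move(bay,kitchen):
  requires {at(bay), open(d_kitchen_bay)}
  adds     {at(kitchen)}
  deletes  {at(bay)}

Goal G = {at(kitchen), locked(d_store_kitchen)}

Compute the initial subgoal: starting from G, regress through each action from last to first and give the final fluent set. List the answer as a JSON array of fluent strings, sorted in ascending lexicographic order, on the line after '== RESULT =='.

Work backward from the goal:
  through step 2 (move(bay,kitchen)): drop {at(kitchen)}, keep {locked(d_store_kitchen)}, require {at(bay), open(d_kitchen_bay)}
    → {at(bay), locked(d_store_kitchen), open(d_kitchen_bay)}
  through step 1 (unlock(d_kitchen_bay)): drop {open(d_kitchen_bay)}, keep {at(bay), locked(d_store_kitchen)}, require {have(k3), locked(d_kitchen_bay)}
    → {at(bay), have(k3), locked(d_kitchen_bay), locked(d_store_kitchen)}

== RESULT ==
["at(bay)", "have(k3)", "locked(d_kitchen_bay)", "locked(d_store_kitchen)"]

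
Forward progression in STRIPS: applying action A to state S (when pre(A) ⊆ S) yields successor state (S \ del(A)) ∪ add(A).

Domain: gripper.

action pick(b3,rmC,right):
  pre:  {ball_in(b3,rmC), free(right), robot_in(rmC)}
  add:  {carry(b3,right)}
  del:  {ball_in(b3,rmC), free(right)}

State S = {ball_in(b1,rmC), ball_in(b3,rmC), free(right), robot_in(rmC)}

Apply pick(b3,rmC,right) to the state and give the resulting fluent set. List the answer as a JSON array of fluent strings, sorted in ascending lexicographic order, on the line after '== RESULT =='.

Compute (S \ del) ∪ add:
  pre ⊆ S: {ball_in(b3,rmC), free(right), robot_in(rmC)} ⊆ S  — applicable
  S \ del = {ball_in(b1,rmC), robot_in(rmC)}
  ∪ add   = {ball_in(b1,rmC), carry(b3,right), robot_in(rmC)}

== RESULT ==
["ball_in(b1,rmC)", "carry(b3,right)", "robot_in(rmC)"]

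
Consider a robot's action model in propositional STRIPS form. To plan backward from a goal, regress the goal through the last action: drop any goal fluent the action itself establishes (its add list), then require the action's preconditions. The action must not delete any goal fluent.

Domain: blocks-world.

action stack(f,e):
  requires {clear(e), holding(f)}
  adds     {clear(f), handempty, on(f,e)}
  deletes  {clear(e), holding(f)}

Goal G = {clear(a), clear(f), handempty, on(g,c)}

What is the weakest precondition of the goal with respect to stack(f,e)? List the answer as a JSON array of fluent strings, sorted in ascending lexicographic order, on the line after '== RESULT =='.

Compute (G \ add) ∪ pre:
  G ∩ del = {}  (empty — regression defined)
  G \ add = {clear(a), clear(f), handempty, on(g,c)} \ {clear(f), handempty, on(f,e)} = {clear(a), on(g,c)}
  ∪ pre   = {clear(a), on(g,c)} ∪ {clear(e), holding(f)}
          = {clear(a), clear(e), holding(f), on(g,c)}

== RESULT ==
["clear(a)", "clear(e)", "holding(f)", "on(g,c)"]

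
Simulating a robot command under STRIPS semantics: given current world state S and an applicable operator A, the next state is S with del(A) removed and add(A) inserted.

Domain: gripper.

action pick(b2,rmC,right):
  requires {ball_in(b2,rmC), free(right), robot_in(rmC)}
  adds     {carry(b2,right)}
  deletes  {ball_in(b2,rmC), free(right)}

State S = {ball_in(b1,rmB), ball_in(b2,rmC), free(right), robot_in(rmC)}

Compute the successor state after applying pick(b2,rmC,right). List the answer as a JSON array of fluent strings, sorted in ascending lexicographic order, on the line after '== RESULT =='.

Progress:
  pre ⊆ S: {ball_in(b2,rmC), free(right), robot_in(rmC)} ⊆ S  — applicable
  S \ del = {ball_in(b1,rmB), robot_in(rmC)}
  ∪ add   = {ball_in(b1,rmB), carry(b2,right), robot_in(rmC)}

== RESULT ==
["ball_in(b1,rmB)", "carry(b2,right)", "robot_in(rmC)"]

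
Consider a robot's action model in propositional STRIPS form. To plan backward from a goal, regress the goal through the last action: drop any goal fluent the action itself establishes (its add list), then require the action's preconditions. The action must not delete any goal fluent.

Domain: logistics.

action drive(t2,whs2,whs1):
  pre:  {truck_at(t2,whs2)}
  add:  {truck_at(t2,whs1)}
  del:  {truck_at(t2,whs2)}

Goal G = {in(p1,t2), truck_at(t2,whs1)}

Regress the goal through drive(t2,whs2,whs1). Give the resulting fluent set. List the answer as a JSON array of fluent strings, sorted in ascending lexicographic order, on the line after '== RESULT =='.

Compute (G \ add) ∪ pre:
  G ∩ del = {}  (empty — regression defined)
  G \ add = {in(p1,t2), truck_at(t2,whs1)} \ {truck_at(t2,whs1)} = {in(p1,t2)}
  ∪ pre   = {in(p1,t2)} ∪ {truck_at(t2,whs2)}
          = {in(p1,t2), truck_at(t2,whs2)}

== RESULT ==
["in(p1,t2)", "truck_at(t2,whs2)"]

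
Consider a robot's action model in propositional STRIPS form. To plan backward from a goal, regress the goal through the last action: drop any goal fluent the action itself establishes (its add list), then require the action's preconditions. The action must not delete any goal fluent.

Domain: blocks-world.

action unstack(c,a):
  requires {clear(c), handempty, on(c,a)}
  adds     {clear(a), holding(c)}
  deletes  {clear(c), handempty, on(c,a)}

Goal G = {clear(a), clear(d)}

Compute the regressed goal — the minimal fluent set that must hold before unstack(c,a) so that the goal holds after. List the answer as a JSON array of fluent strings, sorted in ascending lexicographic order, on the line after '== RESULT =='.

Regress:
  G ∩ del = {}  (empty — regression defined)
  G \ add = {clear(a), clear(d)} \ {clear(a), holding(c)} = {clear(d)}
  ∪ pre   = {clear(d)} ∪ {clear(c), handempty, on(c,a)}
          = {clear(c), clear(d), handempty, on(c,a)}

== RESULT ==
["clear(c)", "clear(d)", "handempty", "on(c,a)"]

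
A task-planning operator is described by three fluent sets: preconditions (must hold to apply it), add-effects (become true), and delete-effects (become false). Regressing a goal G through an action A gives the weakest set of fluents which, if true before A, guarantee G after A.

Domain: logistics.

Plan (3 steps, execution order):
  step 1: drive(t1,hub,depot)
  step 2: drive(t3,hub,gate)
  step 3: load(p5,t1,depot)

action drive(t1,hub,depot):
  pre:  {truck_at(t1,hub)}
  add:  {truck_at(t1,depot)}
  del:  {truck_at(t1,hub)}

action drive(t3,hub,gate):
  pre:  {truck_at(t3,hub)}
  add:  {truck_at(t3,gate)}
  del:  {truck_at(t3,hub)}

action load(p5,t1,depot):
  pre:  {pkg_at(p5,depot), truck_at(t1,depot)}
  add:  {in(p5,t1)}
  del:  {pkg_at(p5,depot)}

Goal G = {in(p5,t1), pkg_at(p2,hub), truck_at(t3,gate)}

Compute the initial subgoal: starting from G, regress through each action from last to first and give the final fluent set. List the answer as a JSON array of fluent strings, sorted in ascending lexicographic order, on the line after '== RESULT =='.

Regress step by step:
  through step 3 (load(p5,t1,depot)): drop {in(p5,t1)}, keep {pkg_at(p2,hub), truck_at(t3,gate)}, require {pkg_at(p5,depot), truck_at(t1,depot)}
    → {pkg_at(p2,hub), pkg_at(p5,depot), truck_at(t1,depot), truck_at(t3,gate)}
  through step 2 (drive(t3,hub,gate)): drop {truck_at(t3,gate)}, keep {pkg_at(p2,hub), pkg_at(p5,depot), truck_at(t1,depot)}, require {truck_at(t3,hub)}
    → {pkg_at(p2,hub), pkg_at(p5,depot), truck_at(t1,depot), truck_at(t3,hub)}
  through step 1 (drive(t1,hub,depot)): drop {truck_at(t1,depot)}, keep {pkg_at(p2,hub), pkg_at(p5,depot), truck_at(t3,hub)}, require {truck_at(t1,hub)}
    → {pkg_at(p2,hub), pkg_at(p5,depot), truck_at(t1,hub), truck_at(t3,hub)}

== RESULT ==
["pkg_at(p2,hub)", "pkg_at(p5,depot)", "truck_at(t1,hub)", "truck_at(t3,hub)"]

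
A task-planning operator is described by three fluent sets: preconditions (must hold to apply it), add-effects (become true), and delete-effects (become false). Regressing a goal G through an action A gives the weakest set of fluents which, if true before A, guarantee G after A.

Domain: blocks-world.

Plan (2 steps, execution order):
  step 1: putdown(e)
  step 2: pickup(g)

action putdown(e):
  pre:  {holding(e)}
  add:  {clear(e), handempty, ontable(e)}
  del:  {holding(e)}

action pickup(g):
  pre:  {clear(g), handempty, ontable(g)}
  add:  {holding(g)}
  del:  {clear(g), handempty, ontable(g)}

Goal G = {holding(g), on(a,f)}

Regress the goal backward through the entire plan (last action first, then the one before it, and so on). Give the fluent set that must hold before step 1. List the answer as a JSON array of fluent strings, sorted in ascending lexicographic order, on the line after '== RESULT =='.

Regress step by step:
  through step 2 (pickup(g)): drop {holding(g)}, keep {on(a,f)}, require {clear(g), handempty, ontable(g)}
    → {clear(g), handempty, on(a,f), ontable(g)}
  through step 1 (putdown(e)): drop {handempty}, keep {clear(g), on(a,f), ontable(g)}, require {holding(e)}
    → {clear(g), holding(e), on(a,f), ontable(g)}

== RESULT ==
["clear(g)", "holding(e)", "on(a,f)", "ontable(g)"]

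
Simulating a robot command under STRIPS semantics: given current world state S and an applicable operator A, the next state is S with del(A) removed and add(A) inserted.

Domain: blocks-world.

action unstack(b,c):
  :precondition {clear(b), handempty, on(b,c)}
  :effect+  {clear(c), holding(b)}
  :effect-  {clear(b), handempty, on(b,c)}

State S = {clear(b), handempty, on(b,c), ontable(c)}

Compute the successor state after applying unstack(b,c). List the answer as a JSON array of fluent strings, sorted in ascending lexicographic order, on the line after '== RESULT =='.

Compute (S \ del) ∪ add:
  pre ⊆ S: {clear(b), handempty, on(b,c)} ⊆ S  — applicable
  S \ del = {ontable(c)}
  ∪ add   = {clear(c), holding(b), ontable(c)}

== RESULT ==
["clear(c)", "holding(b)", "ontable(c)"]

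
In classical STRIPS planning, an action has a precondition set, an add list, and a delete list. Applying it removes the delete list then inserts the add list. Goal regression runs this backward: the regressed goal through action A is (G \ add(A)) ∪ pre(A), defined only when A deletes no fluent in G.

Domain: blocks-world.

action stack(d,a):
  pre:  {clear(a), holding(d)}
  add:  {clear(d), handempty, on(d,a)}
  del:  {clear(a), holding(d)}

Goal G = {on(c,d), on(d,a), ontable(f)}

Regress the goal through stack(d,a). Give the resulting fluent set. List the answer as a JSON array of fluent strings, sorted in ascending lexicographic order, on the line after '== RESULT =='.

Compute (G \ add) ∪ pre:
  G ∩ del = {}  (empty — regression defined)
  G \ add = {on(c,d), on(d,a), ontable(f)} \ {clear(d), handempty, on(d,a)} = {on(c,d), ontable(f)}
  ∪ pre   = {on(c,d), ontable(f)} ∪ {clear(a), holding(d)}
          = {clear(a), holding(d), on(c,d), ontable(f)}

== RESULT ==
["clear(a)", "holding(d)", "on(c,d)", "ontable(f)"]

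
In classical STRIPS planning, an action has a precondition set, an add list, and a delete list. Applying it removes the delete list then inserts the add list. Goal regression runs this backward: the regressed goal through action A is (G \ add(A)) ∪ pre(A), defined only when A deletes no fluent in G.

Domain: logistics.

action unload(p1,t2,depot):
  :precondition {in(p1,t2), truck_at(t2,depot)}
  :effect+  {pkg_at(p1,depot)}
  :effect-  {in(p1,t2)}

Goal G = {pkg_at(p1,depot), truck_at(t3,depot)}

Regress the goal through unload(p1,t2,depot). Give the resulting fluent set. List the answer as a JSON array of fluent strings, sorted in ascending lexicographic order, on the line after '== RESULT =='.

Regress:
  G ∩ del = {}  (empty — regression defined)
  G \ add = {pkg_at(p1,depot), truck_at(t3,depot)} \ {pkg_at(p1,depot)} = {truck_at(t3,depot)}
  ∪ pre   = {truck_at(t3,depot)} ∪ {in(p1,t2), truck_at(t2,depot)}
          = {in(p1,t2), truck_at(t2,depot), truck_at(t3,depot)}

== RESULT ==
["in(p1,t2)", "truck_at(t2,depot)", "truck_at(t3,depot)"]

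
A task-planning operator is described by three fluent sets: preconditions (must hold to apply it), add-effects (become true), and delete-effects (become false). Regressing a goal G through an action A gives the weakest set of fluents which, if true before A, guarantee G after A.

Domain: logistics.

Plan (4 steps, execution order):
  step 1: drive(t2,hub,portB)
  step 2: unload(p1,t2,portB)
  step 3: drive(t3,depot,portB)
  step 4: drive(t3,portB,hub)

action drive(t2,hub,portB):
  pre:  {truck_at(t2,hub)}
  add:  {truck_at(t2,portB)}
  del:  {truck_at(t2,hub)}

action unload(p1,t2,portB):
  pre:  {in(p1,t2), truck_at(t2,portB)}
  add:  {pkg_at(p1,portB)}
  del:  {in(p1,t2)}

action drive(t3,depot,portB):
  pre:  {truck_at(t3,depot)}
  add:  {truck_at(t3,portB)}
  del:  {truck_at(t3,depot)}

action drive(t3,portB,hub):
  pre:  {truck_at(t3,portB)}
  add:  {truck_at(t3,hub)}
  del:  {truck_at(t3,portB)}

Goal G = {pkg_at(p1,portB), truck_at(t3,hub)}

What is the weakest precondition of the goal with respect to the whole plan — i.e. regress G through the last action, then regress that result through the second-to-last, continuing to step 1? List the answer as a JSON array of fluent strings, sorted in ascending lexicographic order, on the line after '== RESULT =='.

Work backward from the goal:
  through step 4 (drive(t3,portB,hub)): drop {truck_at(t3,hub)}, keep {pkg_at(p1,portB)}, require {truck_at(t3,portB)}
    → {pkg_at(p1,portB), truck_at(t3,portB)}
  through step 3 (drive(t3,depot,portB)): drop {truck_at(t3,portB)}, keep {pkg_at(p1,portB)}, require {truck_at(t3,depot)}
    → {pkg_at(p1,portB), truck_at(t3,depot)}
  through step 2 (unload(p1,t2,portB)): drop {pkg_at(p1,portB)}, keep {truck_at(t3,depot)}, require {in(p1,t2), truck_at(t2,portB)}
    → {in(p1,t2), truck_at(t2,portB), truck_at(t3,depot)}
  through step 1 (drive(t2,hub,portB)): drop {truck_at(t2,portB)}, keep {in(p1,t2), truck_at(t3,depot)}, require {truck_at(t2,hub)}
    → {in(p1,t2), truck_at(t2,hub), truck_at(t3,depot)}

== RESULT ==
["in(p1,t2)", "truck_at(t2,hub)", "truck_at(t3,depot)"]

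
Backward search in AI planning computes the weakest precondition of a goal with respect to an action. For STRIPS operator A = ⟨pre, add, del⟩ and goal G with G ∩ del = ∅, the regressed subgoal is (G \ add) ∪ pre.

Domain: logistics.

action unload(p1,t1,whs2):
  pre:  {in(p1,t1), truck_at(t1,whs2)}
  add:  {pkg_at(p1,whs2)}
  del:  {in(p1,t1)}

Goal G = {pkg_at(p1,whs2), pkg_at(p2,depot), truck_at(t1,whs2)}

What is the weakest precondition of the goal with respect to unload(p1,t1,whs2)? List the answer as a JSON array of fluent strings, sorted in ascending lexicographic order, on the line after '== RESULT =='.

Compute (G \ add) ∪ pre:
  G ∩ del = {}  (empty — regression defined)
  G \ add = {pkg_at(p1,whs2), pkg_at(p2,depot), truck_at(t1,whs2)} \ {pkg_at(p1,whs2)} = {pkg_at(p2,depot), truck_at(t1,whs2)}
  ∪ pre   = {pkg_at(p2,depot), truck_at(t1,whs2)} ∪ {in(p1,t1), truck_at(t1,whs2)}
          = {in(p1,t1), pkg_at(p2,depot), truck_at(t1,whs2)}

== RESULT ==
["in(p1,t1)", "pkg_at(p2,depot)", "truck_at(t1,whs2)"]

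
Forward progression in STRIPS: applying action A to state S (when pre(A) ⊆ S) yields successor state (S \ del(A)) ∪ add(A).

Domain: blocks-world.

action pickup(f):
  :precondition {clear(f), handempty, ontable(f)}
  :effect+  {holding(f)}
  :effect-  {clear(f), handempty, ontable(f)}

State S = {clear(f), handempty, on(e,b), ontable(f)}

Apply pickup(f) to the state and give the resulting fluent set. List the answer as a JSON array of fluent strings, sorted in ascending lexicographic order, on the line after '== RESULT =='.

Compute (S \ del) ∪ add:
  pre ⊆ S: {clear(f), handempty, ontable(f)} ⊆ S  — applicable
  S \ del = {on(e,b)}
  ∪ add   = {holding(f), on(e,b)}

== RESULT ==
["holding(f)", "on(e,b)"]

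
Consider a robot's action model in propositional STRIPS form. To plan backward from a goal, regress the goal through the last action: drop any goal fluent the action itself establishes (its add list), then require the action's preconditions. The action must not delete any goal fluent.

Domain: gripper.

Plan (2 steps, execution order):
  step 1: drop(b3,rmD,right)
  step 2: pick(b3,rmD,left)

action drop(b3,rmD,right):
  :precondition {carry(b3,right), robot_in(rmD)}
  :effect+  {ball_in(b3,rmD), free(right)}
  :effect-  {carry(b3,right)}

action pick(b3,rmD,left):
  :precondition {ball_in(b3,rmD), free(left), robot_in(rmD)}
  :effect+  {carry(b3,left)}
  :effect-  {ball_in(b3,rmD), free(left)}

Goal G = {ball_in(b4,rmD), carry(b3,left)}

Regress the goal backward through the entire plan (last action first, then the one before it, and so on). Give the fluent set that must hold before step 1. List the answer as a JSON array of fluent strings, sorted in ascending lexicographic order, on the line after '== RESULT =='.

Regress step by step:
  through step 2 (pick(b3,rmD,left)): drop {carry(b3,left)}, keep {ball_in(b4,rmD)}, require {ball_in(b3,rmD), free(left), robot_in(rmD)}
    → {ball_in(b3,rmD), ball_in(b4,rmD), free(left), robot_in(rmD)}
  through step 1 (drop(b3,rmD,right)): drop {ball_in(b3,rmD)}, keep {ball_in(b4,rmD), free(left), robot_in(rmD)}, require {carry(b3,right), robot_in(rmD)}
    → {ball_in(b4,rmD), carry(b3,right), free(left), robot_in(rmD)}

== RESULT ==
["ball_in(b4,rmD)", "carry(b3,right)", "free(left)", "robot_in(rmD)"]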